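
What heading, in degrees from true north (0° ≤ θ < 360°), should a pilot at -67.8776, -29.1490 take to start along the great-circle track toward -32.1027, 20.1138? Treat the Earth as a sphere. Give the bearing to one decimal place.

Δλ = 20.1138 − -29.1490 = 49.2628°.
θ = atan2( sin Δλ · cos φ₂ , cos φ₁ · sin φ₂ − sin φ₁ · cos φ₂ · cos Δλ )
  = atan2(0.64185, 0.31198) = 64.078° → normalised to [0°, 360°): 64.078°.

64.1°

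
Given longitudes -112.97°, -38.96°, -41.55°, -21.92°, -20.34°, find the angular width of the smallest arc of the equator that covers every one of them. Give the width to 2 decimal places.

Sort the longitudes: -112.97°, -41.55°, -38.96°, -21.92°, -20.34°.
Eastward gaps between consecutive values (wrapping around): 71.42°, 2.59°, 17.04°, 1.58°, 267.37°.
Largest gap = 267.37° ⇒ minimal covering band is its complement: 360° − 267.37° = 92.63°.
Band runs from -112.97° eastward to -20.34°.

92.63°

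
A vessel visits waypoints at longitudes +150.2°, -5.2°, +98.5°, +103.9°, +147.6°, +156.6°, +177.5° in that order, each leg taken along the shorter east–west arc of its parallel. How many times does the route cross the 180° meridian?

0

Leg 1: +150.2° → -5.2°, shortest Δλ = -155.4° (west) — does not cross 180°.
Leg 2: -5.2° → +98.5°, shortest Δλ = 103.7° (east) — does not cross 180°.
Leg 3: +98.5° → +103.9°, shortest Δλ = 5.4° (east) — does not cross 180°.
Leg 4: +103.9° → +147.6°, shortest Δλ = 43.7° (east) — does not cross 180°.
Leg 5: +147.6° → +156.6°, shortest Δλ = 9.0° (east) — does not cross 180°.
Leg 6: +156.6° → +177.5°, shortest Δλ = 20.9° (east) — does not cross 180°.
Total crossings: 0.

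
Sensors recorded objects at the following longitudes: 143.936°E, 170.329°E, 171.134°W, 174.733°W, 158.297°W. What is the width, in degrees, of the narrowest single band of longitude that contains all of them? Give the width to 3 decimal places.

Sort the longitudes: -174.733°, -171.134°, -158.297°, +143.936°, +170.329°.
Eastward gaps between consecutive values (wrapping around): 3.599°, 12.837°, 302.233°, 26.393°, 14.938°.
Largest gap = 302.233° ⇒ minimal covering band is its complement: 360° − 302.233° = 57.767°.
Band runs from +143.936° eastward to -158.297°, crossing the antimeridian.

57.767°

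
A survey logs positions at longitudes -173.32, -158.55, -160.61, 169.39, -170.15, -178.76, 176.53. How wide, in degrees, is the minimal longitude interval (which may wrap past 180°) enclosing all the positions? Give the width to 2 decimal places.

32.06°

Sort the longitudes: -178.76°, -173.32°, -170.15°, -160.61°, -158.55°, +169.39°, +176.53°.
Eastward gaps between consecutive values (wrapping around): 5.44°, 3.17°, 9.54°, 2.06°, 327.94°, 7.14°, 4.71°.
Largest gap = 327.94° ⇒ minimal covering band is its complement: 360° − 327.94° = 32.06°.
Band runs from +169.39° eastward to -158.55°, crossing the antimeridian.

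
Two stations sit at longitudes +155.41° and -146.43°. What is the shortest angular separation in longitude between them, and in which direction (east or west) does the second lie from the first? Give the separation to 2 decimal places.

58.16° east

Raw difference: -146.43 − 155.41 = -301.84°.
Normalise into (−180°, 180°]: -301.84° + 360° = 58.16°.
Positive ⇒ the second point lies to the east; separation 58.16°.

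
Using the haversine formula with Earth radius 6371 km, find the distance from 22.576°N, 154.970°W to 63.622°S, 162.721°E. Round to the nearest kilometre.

10266 km

Δλ = 162.721 − -154.970 = 317.691°; wrapped into (−180°, 180°]: -42.309°.
Δφ = -63.622 − 22.576 = -86.198°.
a = sin²(Δφ/2) + cos φ₁ · cos φ₂ · sin²(Δλ/2) = 0.520275.
c = 2·atan2(√a, √(1−a)) = 1.61136 rad → d = 6371·c ≈ 10265.96 km.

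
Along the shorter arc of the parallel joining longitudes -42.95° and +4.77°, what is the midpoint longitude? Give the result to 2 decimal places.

Signed shortest Δλ from -42.95° to +4.77° is +47.72°.
Midpoint longitude = -42.95° + (+47.72°)/2 = -42.95° + 23.86° = -19.09°.

-19.09°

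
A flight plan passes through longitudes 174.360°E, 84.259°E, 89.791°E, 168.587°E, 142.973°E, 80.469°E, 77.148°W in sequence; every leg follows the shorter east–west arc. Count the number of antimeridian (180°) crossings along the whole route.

Leg 1: +174.360° → +84.259°, shortest Δλ = -90.101° (west) — does not cross 180°.
Leg 2: +84.259° → +89.791°, shortest Δλ = 5.532° (east) — does not cross 180°.
Leg 3: +89.791° → +168.587°, shortest Δλ = 78.796° (east) — does not cross 180°.
Leg 4: +168.587° → +142.973°, shortest Δλ = -25.614° (west) — does not cross 180°.
Leg 5: +142.973° → +80.469°, shortest Δλ = -62.504° (west) — does not cross 180°.
Leg 6: +80.469° → -77.148°, shortest Δλ = -157.617° (west) — does not cross 180°.
Total crossings: 0.

0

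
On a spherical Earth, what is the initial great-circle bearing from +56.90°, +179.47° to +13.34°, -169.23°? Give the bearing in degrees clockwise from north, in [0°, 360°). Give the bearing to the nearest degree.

Δλ = -169.23 − 179.47 = -348.70°; wrapped into (−180°, 180°]: 11.30°.
θ = atan2( sin Δλ · cos φ₂ , cos φ₁ · sin φ₂ − sin φ₁ · cos φ₂ · cos Δλ )
  = atan2(0.19066, -0.67331) = 164.190° → normalised to [0°, 360°): 164.190°.

164°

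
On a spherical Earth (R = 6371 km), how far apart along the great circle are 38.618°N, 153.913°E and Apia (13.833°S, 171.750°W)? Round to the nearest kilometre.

Δλ = -171.750 − 153.913 = -325.663°; wrapped into (−180°, 180°]: 34.337°.
Δφ = -13.833 − 38.618 = -52.451°.
a = sin²(Δφ/2) + cos φ₁ · cos φ₂ · sin²(Δλ/2) = 0.261385.
c = 2·atan2(√a, √(1−a)) = 1.07330 rad → d = 6371·c ≈ 6837.97 km.

6838 km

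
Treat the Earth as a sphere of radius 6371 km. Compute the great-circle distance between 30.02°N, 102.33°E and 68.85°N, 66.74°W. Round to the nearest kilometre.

8985 km

Δλ = -66.74 − 102.33 = -169.07°.
Δφ = 68.85 − 30.02 = 38.83°.
a = sin²(Δφ/2) + cos φ₁ · cos φ₂ · sin²(Δλ/2) = 0.420070.
c = 2·atan2(√a, √(1−a)) = 1.41025 rad → d = 6371·c ≈ 8984.68 km.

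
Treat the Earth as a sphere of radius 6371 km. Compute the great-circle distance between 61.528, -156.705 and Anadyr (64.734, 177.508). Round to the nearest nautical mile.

720 nmi

Δλ = 177.508 − -156.705 = 334.213°; wrapped into (−180°, 180°]: -25.787°.
Δφ = 64.734 − 61.528 = 3.206°.
a = sin²(Δφ/2) + cos φ₁ · cos φ₂ · sin²(Δλ/2) = 0.010914.
c = 2·atan2(√a, √(1−a)) = 0.20932 rad → d = 6371·c ≈ 1333.59 km ≈ 720.08 nmi.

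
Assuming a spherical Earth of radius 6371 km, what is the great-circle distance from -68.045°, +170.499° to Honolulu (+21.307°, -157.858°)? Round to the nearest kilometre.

10265 km

Δλ = -157.858 − 170.499 = -328.357°; wrapped into (−180°, 180°]: 31.643°.
Δφ = 21.307 − -68.045 = 89.352°.
a = sin²(Δφ/2) + cos φ₁ · cos φ₂ · sin²(Δλ/2) = 0.520237.
c = 2·atan2(√a, √(1−a)) = 1.61128 rad → d = 6371·c ≈ 10265.48 km.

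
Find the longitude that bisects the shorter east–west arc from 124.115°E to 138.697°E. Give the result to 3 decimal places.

Signed shortest Δλ from +124.115° to +138.697° is +14.582°.
Midpoint longitude = +124.115° + (+14.582°)/2 = +124.115° + 7.291° = +131.406°.

131.406°E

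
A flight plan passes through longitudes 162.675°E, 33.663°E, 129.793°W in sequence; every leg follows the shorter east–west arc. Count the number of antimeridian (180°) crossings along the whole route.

0

Leg 1: +162.675° → +33.663°, shortest Δλ = -129.012° (west) — does not cross 180°.
Leg 2: +33.663° → -129.793°, shortest Δλ = -163.456° (west) — does not cross 180°.
Total crossings: 0.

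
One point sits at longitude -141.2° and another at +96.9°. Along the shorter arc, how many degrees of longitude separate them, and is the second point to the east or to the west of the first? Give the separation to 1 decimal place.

Raw difference: 96.9 − -141.2 = 238.1°.
Normalise into (−180°, 180°]: 238.1° − 360° = -121.9°.
Negative ⇒ the second point lies to the west; separation 121.9°.

121.9° west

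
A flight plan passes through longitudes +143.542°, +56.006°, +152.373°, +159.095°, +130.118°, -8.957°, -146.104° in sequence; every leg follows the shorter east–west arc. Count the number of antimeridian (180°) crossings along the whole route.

0

Leg 1: +143.542° → +56.006°, shortest Δλ = -87.536° (west) — does not cross 180°.
Leg 2: +56.006° → +152.373°, shortest Δλ = 96.367° (east) — does not cross 180°.
Leg 3: +152.373° → +159.095°, shortest Δλ = 6.722° (east) — does not cross 180°.
Leg 4: +159.095° → +130.118°, shortest Δλ = -28.977° (west) — does not cross 180°.
Leg 5: +130.118° → -8.957°, shortest Δλ = -139.075° (west) — does not cross 180°.
Leg 6: -8.957° → -146.104°, shortest Δλ = -137.147° (west) — does not cross 180°.
Total crossings: 0.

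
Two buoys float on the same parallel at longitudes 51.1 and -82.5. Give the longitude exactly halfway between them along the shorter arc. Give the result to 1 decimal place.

-15.7°

Signed shortest Δλ from +51.1° to -82.5° is -133.6°.
Midpoint longitude = +51.1° + (-133.6°)/2 = +51.1° − 66.8° = -15.7°.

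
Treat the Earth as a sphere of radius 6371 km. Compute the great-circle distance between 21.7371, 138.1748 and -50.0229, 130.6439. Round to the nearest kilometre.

8014 km

Δλ = 130.6439 − 138.1748 = -7.5309°.
Δφ = -50.0229 − 21.7371 = -71.7600°.
a = sin²(Δφ/2) + cos φ₁ · cos φ₂ · sin²(Δλ/2) = 0.346075.
c = 2·atan2(√a, √(1−a)) = 1.25786 rad → d = 6371·c ≈ 8013.85 km.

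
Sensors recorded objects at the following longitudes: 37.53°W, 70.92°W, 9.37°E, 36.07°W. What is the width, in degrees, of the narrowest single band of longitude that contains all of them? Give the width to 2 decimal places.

80.29°

Sort the longitudes: -70.92°, -37.53°, -36.07°, +9.37°.
Eastward gaps between consecutive values (wrapping around): 33.39°, 1.46°, 45.44°, 279.71°.
Largest gap = 279.71° ⇒ minimal covering band is its complement: 360° − 279.71° = 80.29°.
Band runs from -70.92° eastward to +9.37°.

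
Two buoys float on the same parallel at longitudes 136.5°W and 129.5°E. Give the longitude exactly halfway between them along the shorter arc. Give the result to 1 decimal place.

Signed shortest Δλ from -136.5° to +129.5° is -94.0°.
Midpoint longitude = -136.5° + (-94.0°)/2 = -136.5° − 47.0° = -183.5°.
Normalise into (−180°, 180°]: +176.5°.
(The naïve average (-136.5 + +129.5)/2 = -3.5° is on the wrong side of the globe.)

176.5°E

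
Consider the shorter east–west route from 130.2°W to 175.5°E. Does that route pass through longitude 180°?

Naïve |175.5 − -130.2| = 305.7° > 180°, so the shorter arc goes the other way round — across 180°.
Signed shortest Δλ = ((175.5 − -130.2 + 180) mod 360) − 180 = -54.3°.
Going west by 54.3° from -130.2° passes through 180° before reaching +175.5°.

Yes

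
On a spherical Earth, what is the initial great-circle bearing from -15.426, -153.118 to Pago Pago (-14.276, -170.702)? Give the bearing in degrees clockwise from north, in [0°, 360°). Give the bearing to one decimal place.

271.6°

Δλ = -170.702 − -153.118 = -17.584°.
θ = atan2( sin Δλ · cos φ₂ , cos φ₁ · sin φ₂ − sin φ₁ · cos φ₂ · cos Δλ )
  = atan2(-0.29277, 0.00803) = -88.430° → normalised to [0°, 360°): 271.570°.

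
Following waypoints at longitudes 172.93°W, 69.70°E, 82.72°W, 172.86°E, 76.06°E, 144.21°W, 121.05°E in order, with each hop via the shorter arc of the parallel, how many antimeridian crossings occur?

4

Leg 1: -172.93° → +69.70°, shortest Δλ = -117.37° (west) — crosses 180°.
Leg 2: +69.70° → -82.72°, shortest Δλ = -152.42° (west) — does not cross 180°.
Leg 3: -82.72° → +172.86°, shortest Δλ = -104.42° (west) — crosses 180°.
Leg 4: +172.86° → +76.06°, shortest Δλ = -96.8° (west) — does not cross 180°.
Leg 5: +76.06° → -144.21°, shortest Δλ = 139.73° (east) — crosses 180°.
Leg 6: -144.21° → +121.05°, shortest Δλ = -94.74° (west) — crosses 180°.
Total crossings: 4.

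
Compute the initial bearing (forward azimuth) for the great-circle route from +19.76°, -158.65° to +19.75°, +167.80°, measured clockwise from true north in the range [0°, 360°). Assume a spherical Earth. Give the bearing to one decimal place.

Δλ = 167.80 − -158.65 = 326.45°; wrapped into (−180°, 180°]: -33.55°.
θ = atan2( sin Δλ · cos φ₂ , cos φ₁ · sin φ₂ − sin φ₁ · cos φ₂ · cos Δλ )
  = atan2(-0.52015, 0.05284) = -84.200° → normalised to [0°, 360°): 275.800°.

275.8°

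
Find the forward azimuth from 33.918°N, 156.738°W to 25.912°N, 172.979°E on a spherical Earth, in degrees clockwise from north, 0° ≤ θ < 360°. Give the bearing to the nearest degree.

Δλ = 172.979 − -156.738 = 329.717°; wrapped into (−180°, 180°]: -30.283°.
θ = atan2( sin Δλ · cos φ₂ , cos φ₁ · sin φ₂ − sin φ₁ · cos φ₂ · cos Δλ )
  = atan2(-0.45358, -0.07079) = -98.871° → normalised to [0°, 360°): 261.129°.

261°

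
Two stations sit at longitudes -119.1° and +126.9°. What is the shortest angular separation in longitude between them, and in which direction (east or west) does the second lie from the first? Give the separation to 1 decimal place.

Raw difference: 126.9 − -119.1 = 246.0°.
Normalise into (−180°, 180°]: 246.0° − 360° = -114.0°.
Negative ⇒ the second point lies to the west; separation 114.0°.

114.0° west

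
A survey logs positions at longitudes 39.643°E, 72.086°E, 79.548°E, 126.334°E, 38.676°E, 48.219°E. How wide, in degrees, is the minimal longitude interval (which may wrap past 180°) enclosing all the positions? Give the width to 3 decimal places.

Sort the longitudes: +38.676°, +39.643°, +48.219°, +72.086°, +79.548°, +126.334°.
Eastward gaps between consecutive values (wrapping around): 0.967°, 8.576°, 23.867°, 7.462°, 46.786°, 272.342°.
Largest gap = 272.342° ⇒ minimal covering band is its complement: 360° − 272.342° = 87.658°.
Band runs from +38.676° eastward to +126.334°.

87.658°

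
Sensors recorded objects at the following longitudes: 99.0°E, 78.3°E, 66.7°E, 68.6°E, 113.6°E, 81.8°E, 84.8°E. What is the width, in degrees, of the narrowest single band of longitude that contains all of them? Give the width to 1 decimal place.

46.9°

Sort the longitudes: +66.7°, +68.6°, +78.3°, +81.8°, +84.8°, +99.0°, +113.6°.
Eastward gaps between consecutive values (wrapping around): 1.9°, 9.7°, 3.5°, 3.0°, 14.2°, 14.6°, 313.1°.
Largest gap = 313.1° ⇒ minimal covering band is its complement: 360° − 313.1° = 46.9°.
Band runs from +66.7° eastward to +113.6°.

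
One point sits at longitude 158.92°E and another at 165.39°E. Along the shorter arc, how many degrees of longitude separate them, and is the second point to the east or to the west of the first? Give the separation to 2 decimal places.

6.47° east

Raw difference: 165.39 − 158.92 = 6.47°.
Normalise into (−180°, 180°]: 6.47° stays 6.47°.
Positive ⇒ the second point lies to the east; separation 6.47°.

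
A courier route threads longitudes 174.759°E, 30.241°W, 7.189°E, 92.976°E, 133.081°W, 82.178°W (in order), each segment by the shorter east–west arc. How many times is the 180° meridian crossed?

Leg 1: +174.759° → -30.241°, shortest Δλ = 155.0° (east) — crosses 180°.
Leg 2: -30.241° → +7.189°, shortest Δλ = 37.43° (east) — does not cross 180°.
Leg 3: +7.189° → +92.976°, shortest Δλ = 85.787° (east) — does not cross 180°.
Leg 4: +92.976° → -133.081°, shortest Δλ = 133.943° (east) — crosses 180°.
Leg 5: -133.081° → -82.178°, shortest Δλ = 50.903° (east) — does not cross 180°.
Total crossings: 2.

2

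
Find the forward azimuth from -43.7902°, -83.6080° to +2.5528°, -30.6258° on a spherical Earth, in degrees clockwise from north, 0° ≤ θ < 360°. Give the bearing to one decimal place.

60.7°

Δλ = -30.6258 − -83.6080 = 52.9822°.
θ = atan2( sin Δλ · cos φ₂ , cos φ₁ · sin φ₂ − sin φ₁ · cos φ₂ · cos Δλ )
  = atan2(0.79766, 0.44838) = 60.659° → normalised to [0°, 360°): 60.659°.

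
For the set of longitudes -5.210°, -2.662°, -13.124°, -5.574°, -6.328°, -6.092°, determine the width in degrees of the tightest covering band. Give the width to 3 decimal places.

10.462°

Sort the longitudes: -13.124°, -6.328°, -6.092°, -5.574°, -5.210°, -2.662°.
Eastward gaps between consecutive values (wrapping around): 6.796°, 0.236°, 0.518°, 0.364°, 2.548°, 349.538°.
Largest gap = 349.538° ⇒ minimal covering band is its complement: 360° − 349.538° = 10.462°.
Band runs from -13.124° eastward to -2.662°.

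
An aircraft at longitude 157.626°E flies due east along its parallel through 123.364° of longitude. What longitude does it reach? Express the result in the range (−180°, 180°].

79.010°W

Start at +157.626°; shift +123.364° → +280.990°.
+280.990° lies outside (−180°, 180°]; subtract 360° → -79.010°.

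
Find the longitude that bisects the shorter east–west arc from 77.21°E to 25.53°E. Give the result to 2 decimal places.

51.37°E

Signed shortest Δλ from +77.21° to +25.53° is -51.68°.
Midpoint longitude = +77.21° + (-51.68°)/2 = +77.21° − 25.84° = +51.37°.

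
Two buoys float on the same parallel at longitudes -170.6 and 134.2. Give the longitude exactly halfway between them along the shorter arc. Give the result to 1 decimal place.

Signed shortest Δλ from -170.6° to +134.2° is -55.2°.
Midpoint longitude = -170.6° + (-55.2°)/2 = -170.6° − 27.6° = -198.2°.
Normalise into (−180°, 180°]: +161.8°.
(The naïve average (-170.6 + +134.2)/2 = -18.2° is on the wrong side of the globe.)

+161.8°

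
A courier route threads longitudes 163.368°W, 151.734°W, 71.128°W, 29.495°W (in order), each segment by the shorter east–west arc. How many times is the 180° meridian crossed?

0

Leg 1: -163.368° → -151.734°, shortest Δλ = 11.634° (east) — does not cross 180°.
Leg 2: -151.734° → -71.128°, shortest Δλ = 80.606° (east) — does not cross 180°.
Leg 3: -71.128° → -29.495°, shortest Δλ = 41.633° (east) — does not cross 180°.
Total crossings: 0.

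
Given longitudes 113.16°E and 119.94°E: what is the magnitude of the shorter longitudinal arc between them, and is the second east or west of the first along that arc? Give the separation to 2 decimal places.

6.78° east

Raw difference: 119.94 − 113.16 = 6.78°.
Normalise into (−180°, 180°]: 6.78° stays 6.78°.
Positive ⇒ the second point lies to the east; separation 6.78°.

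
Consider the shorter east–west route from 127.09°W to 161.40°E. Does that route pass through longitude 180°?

Yes

Naïve |161.40 − -127.09| = 288.49° > 180°, so the shorter arc goes the other way round — across 180°.
Signed shortest Δλ = ((161.40 − -127.09 + 180) mod 360) − 180 = -71.51°.
Going west by 71.51° from -127.09° passes through 180° before reaching +161.40°.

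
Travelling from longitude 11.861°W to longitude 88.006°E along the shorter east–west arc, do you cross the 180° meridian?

No

Signed shortest Δλ = ((88.006 − -11.861 + 180) mod 360) − 180 = 99.867°.
Going east by 99.867° from -11.861° reaches +88.006° without touching 180°.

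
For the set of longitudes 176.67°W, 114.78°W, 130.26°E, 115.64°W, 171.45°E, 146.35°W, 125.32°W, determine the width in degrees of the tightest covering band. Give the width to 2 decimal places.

114.96°

Sort the longitudes: -176.67°, -146.35°, -125.32°, -115.64°, -114.78°, +130.26°, +171.45°.
Eastward gaps between consecutive values (wrapping around): 30.32°, 21.03°, 9.68°, 0.86°, 245.04°, 41.19°, 11.88°.
Largest gap = 245.04° ⇒ minimal covering band is its complement: 360° − 245.04° = 114.96°.
Band runs from +130.26° eastward to -114.78°, crossing the antimeridian.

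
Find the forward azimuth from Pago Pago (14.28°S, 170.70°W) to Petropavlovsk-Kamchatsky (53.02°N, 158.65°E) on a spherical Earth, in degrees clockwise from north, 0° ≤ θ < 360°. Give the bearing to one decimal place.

Δλ = 158.65 − -170.70 = 329.35°; wrapped into (−180°, 180°]: -30.65°.
θ = atan2( sin Δλ · cos φ₂ , cos φ₁ · sin φ₂ − sin φ₁ · cos φ₂ · cos Δλ )
  = atan2(-0.30666, 0.90181) = -18.780° → normalised to [0°, 360°): 341.220°.

341.2°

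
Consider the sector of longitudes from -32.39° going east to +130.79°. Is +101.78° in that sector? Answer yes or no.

Yes

Band width going east from -32.39° to +130.79°: ((130.79 − -32.39) mod 360) = 163.18°.
Offset of +101.78° east of the west edge: ((101.78 − -32.39) mod 360) = 134.17°.
134.17° ≤ 163.18° ⇒ inside.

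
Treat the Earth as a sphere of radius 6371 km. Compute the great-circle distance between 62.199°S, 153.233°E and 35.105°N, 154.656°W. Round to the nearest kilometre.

11778 km

Δλ = -154.656 − 153.233 = -307.889°; wrapped into (−180°, 180°]: 52.111°.
Δφ = 35.105 − -62.199 = 97.304°.
a = sin²(Δφ/2) + cos φ₁ · cos φ₂ · sin²(Δλ/2) = 0.637183.
c = 2·atan2(√a, √(1−a)) = 1.84873 rad → d = 6371·c ≈ 11778.24 km.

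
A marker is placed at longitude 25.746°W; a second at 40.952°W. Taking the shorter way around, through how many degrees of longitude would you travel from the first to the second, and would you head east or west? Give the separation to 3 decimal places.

Raw difference: -40.952 − -25.746 = -15.206°.
Normalise into (−180°, 180°]: -15.206° stays -15.206°.
Negative ⇒ the second point lies to the west; separation 15.206°.

15.206° west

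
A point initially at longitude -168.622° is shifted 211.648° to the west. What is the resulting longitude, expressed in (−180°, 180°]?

-20.270°

Start at -168.622°; shift −211.648° → -380.270°.
-380.270° lies outside (−180°, 180°]; add 360° → -20.270°.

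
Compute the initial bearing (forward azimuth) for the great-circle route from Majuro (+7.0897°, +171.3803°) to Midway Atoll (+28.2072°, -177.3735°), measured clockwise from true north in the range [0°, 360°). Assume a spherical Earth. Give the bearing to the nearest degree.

25°

Δλ = -177.3735 − 171.3803 = -348.7538°; wrapped into (−180°, 180°]: 11.2462°.
θ = atan2( sin Δλ · cos φ₂ , cos φ₁ · sin φ₂ − sin φ₁ · cos φ₂ · cos Δλ )
  = atan2(0.17186, 0.36237) = 25.374° → normalised to [0°, 360°): 25.374°.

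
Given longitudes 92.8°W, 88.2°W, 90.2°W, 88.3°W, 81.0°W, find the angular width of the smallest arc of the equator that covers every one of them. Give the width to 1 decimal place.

11.8°

Sort the longitudes: -92.8°, -90.2°, -88.3°, -88.2°, -81.0°.
Eastward gaps between consecutive values (wrapping around): 2.6°, 1.9°, 0.1°, 7.2°, 348.2°.
Largest gap = 348.2° ⇒ minimal covering band is its complement: 360° − 348.2° = 11.8°.
Band runs from -92.8° eastward to -81.0°.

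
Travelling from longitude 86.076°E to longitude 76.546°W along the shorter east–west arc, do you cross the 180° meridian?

Signed shortest Δλ = ((-76.546 − 86.076 + 180) mod 360) − 180 = -162.622°.
Going west by 162.622° from +86.076° reaches -76.546° without touching 180°.

No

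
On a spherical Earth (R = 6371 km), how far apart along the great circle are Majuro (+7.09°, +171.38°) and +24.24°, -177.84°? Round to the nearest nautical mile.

1202 nmi

Δλ = -177.84 − 171.38 = -349.22°; wrapped into (−180°, 180°]: 10.78°.
Δφ = 24.24 − 7.09 = 17.15°.
a = sin²(Δφ/2) + cos φ₁ · cos φ₂ · sin²(Δλ/2) = 0.030216.
c = 2·atan2(√a, √(1−a)) = 0.34943 rad → d = 6371·c ≈ 2226.23 km ≈ 1202.07 nmi.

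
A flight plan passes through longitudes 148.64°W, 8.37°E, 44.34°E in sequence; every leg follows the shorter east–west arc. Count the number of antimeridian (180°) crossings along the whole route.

Leg 1: -148.64° → +8.37°, shortest Δλ = 157.01° (east) — does not cross 180°.
Leg 2: +8.37° → +44.34°, shortest Δλ = 35.97° (east) — does not cross 180°.
Total crossings: 0.

0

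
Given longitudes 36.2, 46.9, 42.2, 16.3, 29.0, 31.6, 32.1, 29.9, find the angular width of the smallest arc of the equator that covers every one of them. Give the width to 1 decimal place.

Sort the longitudes: +16.3°, +29.0°, +29.9°, +31.6°, +32.1°, +36.2°, +42.2°, +46.9°.
Eastward gaps between consecutive values (wrapping around): 12.7°, 0.9°, 1.7°, 0.5°, 4.1°, 6.0°, 4.7°, 329.4°.
Largest gap = 329.4° ⇒ minimal covering band is its complement: 360° − 329.4° = 30.6°.
Band runs from +16.3° eastward to +46.9°.

30.6°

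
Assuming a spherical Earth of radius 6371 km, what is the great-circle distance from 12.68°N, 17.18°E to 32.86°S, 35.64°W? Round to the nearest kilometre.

7551 km

Δλ = -35.64 − 17.18 = -52.82°.
Δφ = -32.86 − 12.68 = -45.54°.
a = sin²(Δφ/2) + cos φ₁ · cos φ₂ · sin²(Δλ/2) = 0.311926.
c = 2·atan2(√a, √(1−a)) = 1.18516 rad → d = 6371·c ≈ 7550.66 km.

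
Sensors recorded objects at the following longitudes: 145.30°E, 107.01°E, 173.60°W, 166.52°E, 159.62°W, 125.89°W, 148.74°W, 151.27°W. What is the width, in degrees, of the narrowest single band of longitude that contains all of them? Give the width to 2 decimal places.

Sort the longitudes: -173.60°, -159.62°, -151.27°, -148.74°, -125.89°, +107.01°, +145.30°, +166.52°.
Eastward gaps between consecutive values (wrapping around): 13.98°, 8.35°, 2.53°, 22.85°, 232.90°, 38.29°, 21.22°, 19.88°.
Largest gap = 232.90° ⇒ minimal covering band is its complement: 360° − 232.90° = 127.10°.
Band runs from +107.01° eastward to -125.89°, crossing the antimeridian.

127.10°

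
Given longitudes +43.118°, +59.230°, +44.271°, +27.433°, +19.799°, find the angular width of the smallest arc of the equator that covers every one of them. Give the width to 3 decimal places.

39.431°

Sort the longitudes: +19.799°, +27.433°, +43.118°, +44.271°, +59.230°.
Eastward gaps between consecutive values (wrapping around): 7.634°, 15.685°, 1.153°, 14.959°, 320.569°.
Largest gap = 320.569° ⇒ minimal covering band is its complement: 360° − 320.569° = 39.431°.
Band runs from +19.799° eastward to +59.230°.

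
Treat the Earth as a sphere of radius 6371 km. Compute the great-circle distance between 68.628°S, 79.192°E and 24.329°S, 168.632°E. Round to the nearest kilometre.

7477 km

Δλ = 168.632 − 79.192 = 89.440°.
Δφ = -24.329 − -68.628 = 44.299°.
a = sin²(Δφ/2) + cos φ₁ · cos φ₂ · sin²(Δλ/2) = 0.306554.
c = 2·atan2(√a, √(1−a)) = 1.17354 rad → d = 6371·c ≈ 7476.61 km.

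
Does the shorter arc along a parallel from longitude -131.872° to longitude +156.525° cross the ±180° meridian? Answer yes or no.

Naïve |156.525 − -131.872| = 288.397° > 180°, so the shorter arc goes the other way round — across 180°.
Signed shortest Δλ = ((156.525 − -131.872 + 180) mod 360) − 180 = -71.603°.
Going west by 71.603° from -131.872° passes through 180° before reaching +156.525°.

Yes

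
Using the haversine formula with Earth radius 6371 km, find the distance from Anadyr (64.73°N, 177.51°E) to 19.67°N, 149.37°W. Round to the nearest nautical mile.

Δλ = -149.37 − 177.51 = -326.88°; wrapped into (−180°, 180°]: 33.12°.
Δφ = 19.67 − 64.73 = -45.06°.
a = sin²(Δφ/2) + cos φ₁ · cos φ₂ · sin²(Δλ/2) = 0.179472.
c = 2·atan2(√a, √(1−a)) = 0.87492 rad → d = 6371·c ≈ 5574.13 km ≈ 3009.79 nmi.

3010 nmi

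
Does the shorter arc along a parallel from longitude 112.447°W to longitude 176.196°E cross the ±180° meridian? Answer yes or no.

Naïve |176.196 − -112.447| = 288.643° > 180°, so the shorter arc goes the other way round — across 180°.
Signed shortest Δλ = ((176.196 − -112.447 + 180) mod 360) − 180 = -71.357°.
Going west by 71.357° from -112.447° passes through 180° before reaching +176.196°.

Yes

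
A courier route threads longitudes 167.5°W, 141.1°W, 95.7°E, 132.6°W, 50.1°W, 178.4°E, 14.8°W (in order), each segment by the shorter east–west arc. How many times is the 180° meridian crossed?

Leg 1: -167.5° → -141.1°, shortest Δλ = 26.4° (east) — does not cross 180°.
Leg 2: -141.1° → +95.7°, shortest Δλ = -123.2° (west) — crosses 180°.
Leg 3: +95.7° → -132.6°, shortest Δλ = 131.7° (east) — crosses 180°.
Leg 4: -132.6° → -50.1°, shortest Δλ = 82.5° (east) — does not cross 180°.
Leg 5: -50.1° → +178.4°, shortest Δλ = -131.5° (west) — crosses 180°.
Leg 6: +178.4° → -14.8°, shortest Δλ = 166.8° (east) — crosses 180°.
Total crossings: 4.

4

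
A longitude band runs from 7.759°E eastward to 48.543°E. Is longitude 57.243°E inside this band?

No

Band width going east from +7.759° to +48.543°: ((48.543 − 7.759) mod 360) = 40.784°.
Offset of +57.243° east of the west edge: ((57.243 − 7.759) mod 360) = 49.484°.
49.484° > 40.784° ⇒ outside.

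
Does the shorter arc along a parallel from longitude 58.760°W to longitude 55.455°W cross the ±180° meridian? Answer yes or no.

Signed shortest Δλ = ((-55.455 − -58.760 + 180) mod 360) − 180 = 3.305°.
Going east by 3.305° from -58.760° reaches -55.455° without touching 180°.

No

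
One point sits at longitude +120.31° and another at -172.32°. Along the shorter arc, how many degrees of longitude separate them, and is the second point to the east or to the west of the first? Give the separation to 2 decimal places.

Raw difference: -172.32 − 120.31 = -292.63°.
Normalise into (−180°, 180°]: -292.63° + 360° = 67.37°.
Positive ⇒ the second point lies to the east; separation 67.37°.

67.37° east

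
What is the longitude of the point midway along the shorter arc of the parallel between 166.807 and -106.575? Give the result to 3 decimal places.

Signed shortest Δλ from +166.807° to -106.575° is +86.618°.
Midpoint longitude = +166.807° + (+86.618°)/2 = +166.807° + 43.309° = +210.116°.
Normalise into (−180°, 180°]: -149.884°.
(The naïve average (+166.807 + -106.575)/2 = 30.116° is on the wrong side of the globe.)

-149.884°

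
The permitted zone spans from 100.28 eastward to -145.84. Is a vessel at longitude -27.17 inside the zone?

No

Band width going east from +100.28° to -145.84°: ((-145.84 − 100.28) mod 360) = 113.88°.
Offset of -27.17° east of the west edge: ((-27.17 − 100.28) mod 360) = 232.55°.
232.55° > 113.88° ⇒ outside.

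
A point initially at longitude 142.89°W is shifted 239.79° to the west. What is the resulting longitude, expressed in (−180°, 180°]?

Start at -142.89°; shift −239.79° → -382.68°.
-382.68° lies outside (−180°, 180°]; add 360° → -22.68°.

22.68°W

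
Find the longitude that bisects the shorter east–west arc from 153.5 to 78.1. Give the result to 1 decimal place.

+115.8°

Signed shortest Δλ from +153.5° to +78.1° is -75.4°.
Midpoint longitude = +153.5° + (-75.4°)/2 = +153.5° − 37.7° = +115.8°.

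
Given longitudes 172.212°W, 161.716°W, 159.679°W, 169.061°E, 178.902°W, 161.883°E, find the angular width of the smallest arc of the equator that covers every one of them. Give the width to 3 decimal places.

Sort the longitudes: -178.902°, -172.212°, -161.716°, -159.679°, +161.883°, +169.061°.
Eastward gaps between consecutive values (wrapping around): 6.690°, 10.496°, 2.037°, 321.562°, 7.178°, 12.037°.
Largest gap = 321.562° ⇒ minimal covering band is its complement: 360° − 321.562° = 38.438°.
Band runs from +161.883° eastward to -159.679°, crossing the antimeridian.

38.438°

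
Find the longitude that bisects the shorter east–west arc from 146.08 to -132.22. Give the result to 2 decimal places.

Signed shortest Δλ from +146.08° to -132.22° is +81.70°.
Midpoint longitude = +146.08° + (+81.70°)/2 = +146.08° + 40.85° = +186.93°.
Normalise into (−180°, 180°]: -173.07°.
(The naïve average (+146.08 + -132.22)/2 = 6.93° is on the wrong side of the globe.)

-173.07°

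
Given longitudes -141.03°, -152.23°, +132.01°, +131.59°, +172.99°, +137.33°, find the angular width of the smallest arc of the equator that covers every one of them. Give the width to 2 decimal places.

Sort the longitudes: -152.23°, -141.03°, +131.59°, +132.01°, +137.33°, +172.99°.
Eastward gaps between consecutive values (wrapping around): 11.20°, 272.62°, 0.42°, 5.32°, 35.66°, 34.78°.
Largest gap = 272.62° ⇒ minimal covering band is its complement: 360° − 272.62° = 87.38°.
Band runs from +131.59° eastward to -141.03°, crossing the antimeridian.

87.38°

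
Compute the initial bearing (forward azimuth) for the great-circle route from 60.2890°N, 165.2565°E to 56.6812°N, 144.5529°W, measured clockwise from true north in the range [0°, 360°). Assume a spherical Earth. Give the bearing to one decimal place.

Δλ = -144.5529 − 165.2565 = -309.8094°; wrapped into (−180°, 180°]: 50.1906°.
θ = atan2( sin Δλ · cos φ₂ , cos φ₁ · sin φ₂ − sin φ₁ · cos φ₂ · cos Δλ )
  = atan2(0.42196, 0.10871) = 75.553° → normalised to [0°, 360°): 75.553°.

75.6°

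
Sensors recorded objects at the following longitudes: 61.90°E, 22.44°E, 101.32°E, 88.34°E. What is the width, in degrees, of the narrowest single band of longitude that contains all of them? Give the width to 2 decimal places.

Sort the longitudes: +22.44°, +61.90°, +88.34°, +101.32°.
Eastward gaps between consecutive values (wrapping around): 39.46°, 26.44°, 12.98°, 281.12°.
Largest gap = 281.12° ⇒ minimal covering band is its complement: 360° − 281.12° = 78.88°.
Band runs from +22.44° eastward to +101.32°.

78.88°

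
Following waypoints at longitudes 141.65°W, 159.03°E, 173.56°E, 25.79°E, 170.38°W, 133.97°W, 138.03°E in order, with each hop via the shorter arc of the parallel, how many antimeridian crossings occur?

3

Leg 1: -141.65° → +159.03°, shortest Δλ = -59.32° (west) — crosses 180°.
Leg 2: +159.03° → +173.56°, shortest Δλ = 14.53° (east) — does not cross 180°.
Leg 3: +173.56° → +25.79°, shortest Δλ = -147.77° (west) — does not cross 180°.
Leg 4: +25.79° → -170.38°, shortest Δλ = 163.83° (east) — crosses 180°.
Leg 5: -170.38° → -133.97°, shortest Δλ = 36.41° (east) — does not cross 180°.
Leg 6: -133.97° → +138.03°, shortest Δλ = -88.0° (west) — crosses 180°.
Total crossings: 3.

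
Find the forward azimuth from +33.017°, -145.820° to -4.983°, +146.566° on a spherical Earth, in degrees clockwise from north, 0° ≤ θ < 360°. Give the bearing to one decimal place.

253.1°

Δλ = 146.566 − -145.820 = 292.386°; wrapped into (−180°, 180°]: -67.614°.
θ = atan2( sin Δλ · cos φ₂ , cos φ₁ · sin φ₂ − sin φ₁ · cos φ₂ · cos Δλ )
  = atan2(-0.92114, -0.27957) = -106.883° → normalised to [0°, 360°): 253.117°.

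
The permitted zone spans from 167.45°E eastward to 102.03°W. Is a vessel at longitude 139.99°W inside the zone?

Yes

Band width going east from +167.45° to -102.03°: ((-102.03 − 167.45) mod 360) = 90.52°.
Offset of -139.99° east of the west edge: ((-139.99 − 167.45) mod 360) = 52.56°.
52.56° ≤ 90.52° ⇒ inside.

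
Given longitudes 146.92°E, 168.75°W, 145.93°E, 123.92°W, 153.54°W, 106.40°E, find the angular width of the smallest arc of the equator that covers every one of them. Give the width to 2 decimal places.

129.68°

Sort the longitudes: -168.75°, -153.54°, -123.92°, +106.40°, +145.93°, +146.92°.
Eastward gaps between consecutive values (wrapping around): 15.21°, 29.62°, 230.32°, 39.53°, 0.99°, 44.33°.
Largest gap = 230.32° ⇒ minimal covering band is its complement: 360° − 230.32° = 129.68°.
Band runs from +106.40° eastward to -123.92°, crossing the antimeridian.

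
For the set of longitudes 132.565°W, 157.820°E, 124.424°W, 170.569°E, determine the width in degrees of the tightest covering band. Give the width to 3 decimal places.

Sort the longitudes: -132.565°, -124.424°, +157.820°, +170.569°.
Eastward gaps between consecutive values (wrapping around): 8.141°, 282.244°, 12.749°, 56.866°.
Largest gap = 282.244° ⇒ minimal covering band is its complement: 360° − 282.244° = 77.756°.
Band runs from +157.820° eastward to -124.424°, crossing the antimeridian.

77.756°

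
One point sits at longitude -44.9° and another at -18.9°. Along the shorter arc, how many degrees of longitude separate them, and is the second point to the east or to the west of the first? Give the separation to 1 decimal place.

Raw difference: -18.9 − -44.9 = 26.0°.
Normalise into (−180°, 180°]: 26.0° stays 26.0°.
Positive ⇒ the second point lies to the east; separation 26.0°.

26.0° east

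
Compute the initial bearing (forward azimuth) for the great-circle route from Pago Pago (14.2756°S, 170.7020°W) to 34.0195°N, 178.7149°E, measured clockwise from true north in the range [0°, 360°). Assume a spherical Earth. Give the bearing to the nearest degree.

Δλ = 178.7149 − -170.7020 = 349.4169°; wrapped into (−180°, 180°]: -10.5831°.
θ = atan2( sin Δλ · cos φ₂ , cos φ₁ · sin φ₂ − sin φ₁ · cos φ₂ · cos Δλ )
  = atan2(-0.15223, 0.74310) = -11.577° → normalised to [0°, 360°): 348.423°.

348°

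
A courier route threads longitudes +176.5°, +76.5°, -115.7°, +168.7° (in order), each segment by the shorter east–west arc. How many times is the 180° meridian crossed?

2

Leg 1: +176.5° → +76.5°, shortest Δλ = -100.0° (west) — does not cross 180°.
Leg 2: +76.5° → -115.7°, shortest Δλ = 167.8° (east) — crosses 180°.
Leg 3: -115.7° → +168.7°, shortest Δλ = -75.6° (west) — crosses 180°.
Total crossings: 2.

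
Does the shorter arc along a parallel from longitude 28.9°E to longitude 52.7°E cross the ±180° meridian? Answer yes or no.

No

Signed shortest Δλ = ((52.7 − 28.9 + 180) mod 360) − 180 = 23.8°.
Going east by 23.8° from +28.9° reaches +52.7° without touching 180°.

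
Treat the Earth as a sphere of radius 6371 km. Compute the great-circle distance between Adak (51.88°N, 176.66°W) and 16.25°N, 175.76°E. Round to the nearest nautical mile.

2170 nmi

Δλ = 175.76 − -176.66 = 352.42°; wrapped into (−180°, 180°]: -7.58°.
Δφ = 16.25 − 51.88 = -35.63°.
a = sin²(Δφ/2) + cos φ₁ · cos φ₂ · sin²(Δλ/2) = 0.096191.
c = 2·atan2(√a, √(1−a)) = 0.63070 rad → d = 6371·c ≈ 4018.17 km ≈ 2169.64 nmi.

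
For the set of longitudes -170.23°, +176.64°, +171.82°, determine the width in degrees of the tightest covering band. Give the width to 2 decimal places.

Sort the longitudes: -170.23°, +171.82°, +176.64°.
Eastward gaps between consecutive values (wrapping around): 342.05°, 4.82°, 13.13°.
Largest gap = 342.05° ⇒ minimal covering band is its complement: 360° − 342.05° = 17.95°.
Band runs from +171.82° eastward to -170.23°, crossing the antimeridian.

17.95°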